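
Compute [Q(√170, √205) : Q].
[Q(√170, √205) : Q] = 4

[Q(√170):Q] = 2 (min poly x^2 - 170, irreducible since 170 is squarefree > 1). For the top step, suppose √205 ∈ Q(√170), say √205 = c + d√170 with c, d ∈ Q. Squaring: 205 = c^2 + 170d^2 + 2cd√170. Since √170 ∉ Q this forces 2cd = 0. If d = 0 then √205 = c ∈ Q, contradicting 205 squarefree > 1. If c = 0 then 205 = 170d^2, so 170·205 = (170d)^2 is a perfect square in Q — but 170·205 = 34850 is not a perfect square (since 170 and 205 are distinct squarefree integers). Contradiction. Hence √205 ∉ Q(√170), so x^2 - 205 stays irreducible over Q(√170) and [Q(√170, √205) : Q(√170)] = 2. By the tower law, [Q(√170, √205) : Q] = 2 · 2 = 4.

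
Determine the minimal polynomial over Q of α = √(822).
m_α(x) = x^2 - 822

α satisfies α^2 - 822 = 0, so x^2 - 822 annihilates α. Since d = 822 is squarefree and ≠ 1, it is not a perfect square in Q, so x^2 - 822 has no rational root and is therefore irreducible over Q (a degree-2 polynomial over a field is irreducible iff it has no root). Hence m_α(x) = x^2 - 822.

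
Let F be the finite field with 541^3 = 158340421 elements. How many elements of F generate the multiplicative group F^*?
There are φ(158340420) = 36189504 primitive elements

F_q^* is cyclic of order q - 1 = 158340420. A cyclic group of order m has exactly φ(m) generators. Here m = 158340420 = 2^2 · 3^4 · 5 · 7 · 13963, so the number of primitive elements is φ(158340420) = 36189504.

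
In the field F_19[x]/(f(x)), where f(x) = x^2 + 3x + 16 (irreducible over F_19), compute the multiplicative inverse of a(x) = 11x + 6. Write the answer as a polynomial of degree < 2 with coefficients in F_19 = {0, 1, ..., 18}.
a(x)^(-1) ≡ 12x + 7 (mod f(x))

Since f is irreducible over F_19, F_19[x]/(f) is a field and a(x) ≠ 0 has an inverse. Apply the extended Euclidean algorithm to f(x) and a(x) in F_19[x]: f(x) = (7x + 12)·a(x) + (1). The last nonzero remainder is the constant 1 = gcd(f, a) in F_19. Back-substituting through the division chain expresses 1 = s(x)·a(x) + t(x)·f(x) with s(x) ≡ 12x + 7 (mod f), so a(x)^(-1) ≡ s(x) = 12x + 7 (mod f). Check: (11x + 6)·(12x + 7) = 18x^2 + 16x + 4 ≡ 1 (mod x^2 + 3x + 16).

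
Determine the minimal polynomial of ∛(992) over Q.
m_α(x) = x^3 - 992

α satisfies α^3 = 992, so x^3 - 992 annihilates α. By the rational root test, a rational root p/q (in lowest terms) of x^3 - 992 would satisfy p^3 = 992 q^3, forcing q = 1 and p^3 = 992; but 992 is not a perfect cube, contradiction. A monic cubic over Q with no rational root is irreducible (any nontrivial factorization would include a linear factor). Hence x^3 - 992 is the minimal polynomial of α, and in particular [Q(α):Q] = 3.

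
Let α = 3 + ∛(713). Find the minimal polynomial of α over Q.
m_α(x) = x^3 - 9x^2 + 27x - 740

Set β = α - 3 = ∛(713), so β^3 = 713. Then (α - 3)^3 - 713 = 0, i.e. α is a root of g(x) = (x - 3)^3 - 713 = x^3 - 9x^2 + 27x - 740. Since g(x) = h(x - 3) where h(x) = x^3 - 713, and h is irreducible over Q (because 713 is not a perfect cube, so h has no rational root, and a monic cubic with no rational root is irreducible), g is also irreducible (irreducibility is preserved under the substitution x → x - 3). Hence m_α(x) = x^3 - 9x^2 + 27x - 740.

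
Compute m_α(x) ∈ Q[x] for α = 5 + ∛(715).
m_α(x) = x^3 - 15x^2 + 75x - 840

Set β = α - 5 = ∛(715), so β^3 = 715. Then (α - 5)^3 - 715 = 0, i.e. α is a root of g(x) = (x - 5)^3 - 715 = x^3 - 15x^2 + 75x - 840. Since g(x) = h(x - 5) where h(x) = x^3 - 715, and h is irreducible over Q (because 715 is not a perfect cube, so h has no rational root, and a monic cubic with no rational root is irreducible), g is also irreducible (irreducibility is preserved under the substitution x → x - 5). Hence m_α(x) = x^3 - 15x^2 + 75x - 840.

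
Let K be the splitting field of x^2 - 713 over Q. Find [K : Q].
[K : Q] = 2

f(x) = x^2 - 713 factors as (x - √713)(x + √713). The splitting field is K = Q(√713). Since 713 is squarefree and > 1, it is not a perfect square, so x^2 - 713 is irreducible over Q and [Q(√713) : Q] = 2. Hence [K : Q] = 2.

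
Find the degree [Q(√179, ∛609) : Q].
[Q(√179, ∛609) : Q] = 6

Let L = Q(√179, ∛609). Since Q(√179) ⊂ L and [Q(√179):Q] = 2, the tower law gives 2 | [L:Q]. Likewise Q(∛609) ⊂ L with [Q(∛609):Q] = 3 (because 609 is not a perfect cube), so 3 | [L:Q]. As gcd(2,3) = 1, [L:Q] is divisible by 6. Conversely L is generated over Q by √179 and ∛609, so [L:Q] ≤ 2·3 = 6. Therefore [Q(√179, ∛609) : Q] = 6.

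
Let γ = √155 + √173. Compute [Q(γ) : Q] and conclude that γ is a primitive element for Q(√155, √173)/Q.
[Q(γ) : Q] = 4 (equivalently, Q(γ) = Q(√155, √173))

Obviously Q(γ) ⊆ Q(√155, √173), and [Q(√155, √173):Q] = 4 (since 155, 173 are distinct squarefree integers > 1 with 26815 not a perfect square). To show equality we compute the minimal polynomial of γ. From γ = √155 + √173: γ^2 = 155 + 2√(26815) + 173 = 328 + 2√(26815), so γ^2 - 328 = 2√(26815); squaring, (γ^2 - 328)^2 = 4·26815, i.e. γ^4 - 656γ^2 + 107584 - 107260 = 0, i.e. γ^4 - 656γ^2 + 324 = 0. So γ is a root of x^4 - 656x^2 + 324. This polynomial is irreducible over Q: it has no rational root (each ±√155 ± √173 is irrational), and any factorization into two quadratics over Q would force √(26815) ∈ Q (pairing opposite roots) or √155, √173 ∈ Q (other pairings), all impossible. Hence [Q(γ):Q] = 4 = [Q(√155, √173):Q], so Q(γ) = Q(√155, √173).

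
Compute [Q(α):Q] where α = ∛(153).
[Q(α):Q] = 3

The minimal polynomial of α is x^3 - 153, irreducible over Q since 153 is not a perfect cube (so x^3 - 153 has no rational root). Hence [Q(α):Q] = deg(m_α) = 3.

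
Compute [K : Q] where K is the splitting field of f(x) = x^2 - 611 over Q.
[K : Q] = 2

f(x) = x^2 - 611 factors as (x - √611)(x + √611). The splitting field is K = Q(√611). Since 611 is squarefree and > 1, it is not a perfect square, so x^2 - 611 is irreducible over Q and [Q(√611) : Q] = 2. Hence [K : Q] = 2.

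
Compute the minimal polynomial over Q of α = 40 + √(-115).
m_α(x) = x^2 - 80x + 1715

From α - 40 = √(-115), squaring gives (α - 40)^2 = -115, i.e. α^2 - 80α + 1600 = -115, so α^2 - 80α + 1715 = 0. The discriminant of x^2 - 80x + 1715 is (-80)^2 - 4·(1715) = 6400 - 6860 = -460, and 4·(-115) is not a perfect square in Q since -115 is squarefree and ≠ 1. Hence x^2 - 80x + 1715 is irreducible over Q and is the minimal polynomial of α.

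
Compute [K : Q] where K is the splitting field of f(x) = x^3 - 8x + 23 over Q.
[K : Q] = 6

By the rational root test, any rational root of the monic integer polynomial f(x) = x^3 - 8x + 23 must be an integer dividing the constant term 23, i.e. one of ±{1, 23}. Evaluating: f(1) = 16, f(-1) = 30, f(23) = 12006, f(-23) = -11960; none is 0, so f has no rational root and is therefore irreducible over Q (a cubic with no linear factor over a field is irreducible). For an irreducible cubic, the Galois group is A_3 or S_3 according as the discriminant disc(f) = -4a^3 - 27b^2 = -4·(-8)^3 - 27·(23)^2 = -12235 is or is not a square in Q. Here disc(f) = -12235 is not a perfect square in Q, so the Galois group of f over Q is not contained in A_3 and must be all of S_3. The splitting field has degree |S_3| = 6 over Q, so [K : Q] = 6.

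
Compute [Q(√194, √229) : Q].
[Q(√194, √229) : Q] = 4

[Q(√194):Q] = 2 (min poly x^2 - 194, irreducible since 194 is squarefree > 1). For the top step, suppose √229 ∈ Q(√194), say √229 = c + d√194 with c, d ∈ Q. Squaring: 229 = c^2 + 194d^2 + 2cd√194. Since √194 ∉ Q this forces 2cd = 0. If d = 0 then √229 = c ∈ Q, contradicting 229 squarefree > 1. If c = 0 then 229 = 194d^2, so 194·229 = (194d)^2 is a perfect square in Q — but 194·229 = 44426 is not a perfect square (since 194 and 229 are distinct squarefree integers). Contradiction. Hence √229 ∉ Q(√194), so x^2 - 229 stays irreducible over Q(√194) and [Q(√194, √229) : Q(√194)] = 2. By the tower law, [Q(√194, √229) : Q] = 2 · 2 = 4.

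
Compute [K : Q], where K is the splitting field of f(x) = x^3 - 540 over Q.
[K : Q] = 6

The roots of x^3 - 540 are ∛540, ω∛540, ω^2∛540 where ω = e^(2πi/3) is a primitive cube root of unity, so K = Q(∛540, ω). Now [Q(∛540):Q] = 3 (since 540 is not a perfect cube, x^3 - 540 is irreducible) and [Q(ω):Q] = 2. Both 2 and 3 divide [K:Q], and [K:Q] ≤ 3·2 = 6, so [K:Q] = 6. (Equivalently: Q(∛540) ⊂ R but ω ∉ R, so [K : Q(∛540)] = 2.)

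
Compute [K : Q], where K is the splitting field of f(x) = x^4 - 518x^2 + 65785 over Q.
[K : Q] = 4

Solving the quadratic in x^2: x^2 = (518 ± √(518^2 - 4·65785))/2 = (518 ± √5184)/2 = (518 ± 72)/2, giving x^2 = 295 or x^2 = 223. So f(x) = (x^2 - 295)(x^2 - 223) and the roots of f are ±√295, ±√223. Hence the splitting field is K = Q(√295, √223). Since 295 and 223 are distinct squarefree integers > 1, their product 65785 is not a perfect square, so √223 ∉ Q(√295). By the tower law [K:Q] = [Q(√295,√223):Q(√295)] · [Q(√295):Q] = 2 · 2 = 4.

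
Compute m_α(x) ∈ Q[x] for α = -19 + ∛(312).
m_α(x) = x^3 + 57x^2 + 1083x + 6547

Set β = α + 19 = ∛(312), so β^3 = 312. Then (α + 19)^3 - 312 = 0, i.e. α is a root of g(x) = (x + 19)^3 - 312 = x^3 + 57x^2 + 1083x + 6547. Since g(x) = h(x + 19) where h(x) = x^3 - 312, and h is irreducible over Q (because 312 is not a perfect cube, so h has no rational root, and a monic cubic with no rational root is irreducible), g is also irreducible (irreducibility is preserved under the substitution x → x + 19). Hence m_α(x) = x^3 + 57x^2 + 1083x + 6547.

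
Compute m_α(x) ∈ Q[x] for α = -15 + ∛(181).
m_α(x) = x^3 + 45x^2 + 675x + 3194

Set β = α + 15 = ∛(181), so β^3 = 181. Then (α + 15)^3 - 181 = 0, i.e. α is a root of g(x) = (x + 15)^3 - 181 = x^3 + 45x^2 + 675x + 3194. Since g(x) = h(x + 15) where h(x) = x^3 - 181, and h is irreducible over Q (because 181 is not a perfect cube, so h has no rational root, and a monic cubic with no rational root is irreducible), g is also irreducible (irreducibility is preserved under the substitution x → x + 15). Hence m_α(x) = x^3 + 45x^2 + 675x + 3194.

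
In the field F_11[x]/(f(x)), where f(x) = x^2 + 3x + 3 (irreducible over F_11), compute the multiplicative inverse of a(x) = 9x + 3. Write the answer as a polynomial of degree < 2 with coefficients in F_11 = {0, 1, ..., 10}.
a(x)^(-1) ≡ 4x + 7 (mod f(x))

Since f is irreducible over F_11, F_11[x]/(f) is a field and a(x) ≠ 0 has an inverse. Apply the extended Euclidean algorithm to f(x) and a(x) in F_11[x]: f(x) = (5x + 6)·a(x) + (7). The last nonzero remainder is the constant 7 = gcd(f, a) in F_11. Back-substituting through the division chain expresses 7 = s(x)·a(x) + t(x)·f(x) with s(x) ≡ 6x + 5 (mod f), so (6x + 5)·a(x) ≡ 7 (mod f). Multiplying by 7^(-1) ≡ 8 in F_11 gives a(x)^(-1) ≡ 8·(6x + 5) ≡ 4x + 7 (mod f). Check: (9x + 3)·(4x + 7) = 3x^2 + 9x + 10 ≡ 1 (mod x^2 + 3x + 3).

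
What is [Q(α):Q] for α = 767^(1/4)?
[Q(α):Q] = 4

α is a root of x^4 - 767. By Eisenstein's criterion at the prime p = 13 (which divides the constant term 767 but p^2 = 169 does not, since 767 is squarefree), x^4 - 767 is irreducible over Q. Hence [Q(α):Q] = 4.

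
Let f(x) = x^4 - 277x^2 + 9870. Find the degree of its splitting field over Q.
[K : Q] = 4

Solving the quadratic in x^2: x^2 = (277 ± √(277^2 - 4·9870))/2 = (277 ± √37249)/2 = (277 ± 193)/2, giving x^2 = 235 or x^2 = 42. So f(x) = (x^2 - 235)(x^2 - 42) and the roots of f are ±√235, ±√42. Hence the splitting field is K = Q(√235, √42). Since 235 and 42 are distinct squarefree integers > 1, their product 9870 is not a perfect square, so √42 ∉ Q(√235). By the tower law [K:Q] = [Q(√235,√42):Q(√235)] · [Q(√235):Q] = 2 · 2 = 4.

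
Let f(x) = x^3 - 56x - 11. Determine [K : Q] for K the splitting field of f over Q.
[K : Q] = 6

By the rational root test, any rational root of the monic integer polynomial f(x) = x^3 - 56x - 11 must be an integer dividing the constant term -11, i.e. one of ±{1, 11}. Evaluating: f(1) = -66, f(-1) = 44, f(11) = 704, f(-11) = -726; none is 0, so f has no rational root and is therefore irreducible over Q (a cubic with no linear factor over a field is irreducible). For an irreducible cubic, the Galois group is A_3 or S_3 according as the discriminant disc(f) = -4a^3 - 27b^2 = -4·(-56)^3 - 27·(-11)^2 = 699197 is or is not a square in Q. Here disc(f) = 699197 is not a perfect square in Q, so the Galois group of f over Q is not contained in A_3 and must be all of S_3. The splitting field has degree |S_3| = 6 over Q, so [K : Q] = 6.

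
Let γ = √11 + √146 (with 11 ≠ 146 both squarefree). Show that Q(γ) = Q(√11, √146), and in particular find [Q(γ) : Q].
[Q(γ) : Q] = 4 (equivalently, Q(γ) = Q(√11, √146))

Obviously Q(γ) ⊆ Q(√11, √146), and [Q(√11, √146):Q] = 4 (since 11, 146 are distinct squarefree integers > 1 with 1606 not a perfect square). To show equality we compute the minimal polynomial of γ. From γ = √11 + √146: γ^2 = 11 + 2√(1606) + 146 = 157 + 2√(1606), so γ^2 - 157 = 2√(1606); squaring, (γ^2 - 157)^2 = 4·1606, i.e. γ^4 - 314γ^2 + 24649 - 6424 = 0, i.e. γ^4 - 314γ^2 + 18225 = 0. So γ is a root of x^4 - 314x^2 + 18225. This polynomial is irreducible over Q: it has no rational root (each ±√11 ± √146 is irrational), and any factorization into two quadratics over Q would force √(1606) ∈ Q (pairing opposite roots) or √11, √146 ∈ Q (other pairings), all impossible. Hence [Q(γ):Q] = 4 = [Q(√11, √146):Q], so Q(γ) = Q(√11, √146).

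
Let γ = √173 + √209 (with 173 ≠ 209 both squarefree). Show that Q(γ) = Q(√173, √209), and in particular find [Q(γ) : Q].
[Q(γ) : Q] = 4 (equivalently, Q(γ) = Q(√173, √209))

Obviously Q(γ) ⊆ Q(√173, √209), and [Q(√173, √209):Q] = 4 (since 173, 209 are distinct squarefree integers > 1 with 36157 not a perfect square). To show equality we compute the minimal polynomial of γ. From γ = √173 + √209: γ^2 = 173 + 2√(36157) + 209 = 382 + 2√(36157), so γ^2 - 382 = 2√(36157); squaring, (γ^2 - 382)^2 = 4·36157, i.e. γ^4 - 764γ^2 + 145924 - 144628 = 0, i.e. γ^4 - 764γ^2 + 1296 = 0. So γ is a root of x^4 - 764x^2 + 1296. This polynomial is irreducible over Q: it has no rational root (each ±√173 ± √209 is irrational), and any factorization into two quadratics over Q would force √(36157) ∈ Q (pairing opposite roots) or √173, √209 ∈ Q (other pairings), all impossible. Hence [Q(γ):Q] = 4 = [Q(√173, √209):Q], so Q(γ) = Q(√173, √209).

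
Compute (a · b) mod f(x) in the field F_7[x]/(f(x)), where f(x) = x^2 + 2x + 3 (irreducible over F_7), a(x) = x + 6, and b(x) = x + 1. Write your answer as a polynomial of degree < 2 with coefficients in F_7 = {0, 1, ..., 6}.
a · b ≡ 5x + 3 (mod f(x))

Multiply in F_7[x]: a(x)·b(x) = (x + 6)·(x + 1) = x^2 + 6. This has degree ≥ 2, so divide by f(x) over F_7: x^2 + 6 = (1)·(x^2 + 2x + 3) + (5x + 3). Hence a·b ≡ 5x + 3 (mod f). (F_7[x]/(f) is a field with 7^2 = 49 elements since f is irreducible of degree 2.)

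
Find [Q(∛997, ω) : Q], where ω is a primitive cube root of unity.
[Q(∛997, ω) : Q] = 6

[Q(∛997):Q] = 3 (min poly x^3 - 997, irreducible since 997 is not a perfect cube). [Q(ω):Q] = 2 (min poly x^2 + x + 1). Since Q(∛997) ⊂ R and ω ∉ R, we have ω ∉ Q(∛997), so x^2 + x + 1 remains irreducible over Q(∛997) and [Q(∛997, ω) : Q(∛997)] = 2. By the tower law, [Q(∛997, ω) : Q] = 3 · 2 = 6. (In fact Q(∛997, ω) is the splitting field of x^3 - 997 over Q.)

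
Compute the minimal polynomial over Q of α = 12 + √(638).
m_α(x) = x^2 - 24x - 494

From α - 12 = √(638), squaring gives (α - 12)^2 = 638, i.e. α^2 - 24α + 144 = 638, so α^2 - 24α - 494 = 0. The discriminant of x^2 - 24x - 494 is (-24)^2 - 4·(-494) = 576 + 1976 = 2552, and 4·(638) is not a perfect square in Q since 638 is squarefree and ≠ 1. Hence x^2 - 24x - 494 is irreducible over Q and is the minimal polynomial of α.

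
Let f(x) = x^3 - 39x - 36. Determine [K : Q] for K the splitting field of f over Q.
[K : Q] = 6

By the rational root test, any rational root of the monic integer polynomial f(x) = x^3 - 39x - 36 must be an integer dividing the constant term -36, i.e. one of ±{1, 2, 3, 4, 6, 9, 12, 18, 36}. Evaluating: f(1) = -74, f(-1) = 2, f(2) = -106, f(-2) = 34, f(3) = -126, f(-3) = 54, f(4) = -128, f(-4) = 56, f(6) = -54, f(-6) = -18, f(9) = 342, f(-9) = -414, f(12) = 1224, f(-12) = -1296, f(18) = 5094, f(-18) = -5166, f(36) = 45216, f(-36) = -45288; none is 0, so f has no rational root and is therefore irreducible over Q (a cubic with no linear factor over a field is irreducible). For an irreducible cubic, the Galois group is A_3 or S_3 according as the discriminant disc(f) = -4a^3 - 27b^2 = -4·(-39)^3 - 27·(-36)^2 = 202284 is or is not a square in Q. Here disc(f) = 202284 is not a perfect square in Q, so the Galois group of f over Q is not contained in A_3 and must be all of S_3. The splitting field has degree |S_3| = 6 over Q, so [K : Q] = 6.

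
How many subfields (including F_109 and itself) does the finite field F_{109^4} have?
F_{109^4} has 3 subfields

The subfields of F_{p^n} are exactly the fields F_{p^d} for d | n (each is the fixed field of the unique index-d subgroup of Gal(F_{p^n}/F_p) ≅ Z/nZ). The divisors of n = 4 are {1, 2, 4}, giving 3 subfields: F_{109^1}, F_{109^2}, F_{109^4}.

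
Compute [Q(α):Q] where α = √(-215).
[Q(α):Q] = 2

[Q(α):Q] equals the degree of the minimal polynomial of α. Here α^2 = -215 and x^2 + 215 is irreducible (d = -215 is squarefree, ≠ 1, hence not a square), so deg(m_α) = 2. Thus [Q(α):Q] = 2.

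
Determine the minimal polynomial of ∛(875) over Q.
m_α(x) = x^3 - 875

α satisfies α^3 = 875, so x^3 - 875 annihilates α. By the rational root test, a rational root p/q (in lowest terms) of x^3 - 875 would satisfy p^3 = 875 q^3, forcing q = 1 and p^3 = 875; but 875 is not a perfect cube, contradiction. A monic cubic over Q with no rational root is irreducible (any nontrivial factorization would include a linear factor). Hence x^3 - 875 is the minimal polynomial of α, and in particular [Q(α):Q] = 3.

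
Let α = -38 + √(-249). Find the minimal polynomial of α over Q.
m_α(x) = x^2 + 76x + 1693

From α + 38 = √(-249), squaring gives (α + 38)^2 = -249, i.e. α^2 + 76α + 1444 = -249, so α^2 + 76α + 1693 = 0. The discriminant of x^2 + 76x + 1693 is (76)^2 - 4·(1693) = 5776 - 6772 = -996, and 4·(-249) is not a perfect square in Q since -249 is squarefree and ≠ 1. Hence x^2 + 76x + 1693 is irreducible over Q and is the minimal polynomial of α.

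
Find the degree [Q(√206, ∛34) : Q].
[Q(√206, ∛34) : Q] = 6

Let L = Q(√206, ∛34). Since Q(√206) ⊂ L and [Q(√206):Q] = 2, the tower law gives 2 | [L:Q]. Likewise Q(∛34) ⊂ L with [Q(∛34):Q] = 3 (because 34 is not a perfect cube), so 3 | [L:Q]. As gcd(2,3) = 1, [L:Q] is divisible by 6. Conversely L is generated over Q by √206 and ∛34, so [L:Q] ≤ 2·3 = 6. Therefore [Q(√206, ∛34) : Q] = 6.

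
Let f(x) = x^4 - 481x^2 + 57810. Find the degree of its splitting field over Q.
[K : Q] = 4

Solving the quadratic in x^2: x^2 = (481 ± √(481^2 - 4·57810))/2 = (481 ± √121)/2 = (481 ± 11)/2, giving x^2 = 235 or x^2 = 246. So f(x) = (x^2 - 235)(x^2 - 246) and the roots of f are ±√235, ±√246. Hence the splitting field is K = Q(√235, √246). Since 235 and 246 are distinct squarefree integers > 1, their product 57810 is not a perfect square, so √246 ∉ Q(√235). By the tower law [K:Q] = [Q(√235,√246):Q(√235)] · [Q(√235):Q] = 2 · 2 = 4.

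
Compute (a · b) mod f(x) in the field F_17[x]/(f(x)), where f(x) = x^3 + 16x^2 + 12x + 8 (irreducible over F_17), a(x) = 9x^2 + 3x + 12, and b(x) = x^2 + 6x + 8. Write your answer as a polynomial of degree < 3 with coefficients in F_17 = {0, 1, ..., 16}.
a · b ≡ 9x^2 + 14x + 10 (mod f(x))

Multiply in F_17[x]: a(x)·b(x) = (9x^2 + 3x + 12)·(x^2 + 6x + 8) = 9x^4 + 6x^3 + 11x + 11. This has degree ≥ 3, so divide by f(x) over F_17: 9x^4 + 6x^3 + 11x + 11 = (9x + 15)·(x^3 + 16x^2 + 12x + 8) + (9x^2 + 14x + 10). Hence a·b ≡ 9x^2 + 14x + 10 (mod f). (F_17[x]/(f) is a field with 17^3 = 4913 elements since f is irreducible of degree 3.)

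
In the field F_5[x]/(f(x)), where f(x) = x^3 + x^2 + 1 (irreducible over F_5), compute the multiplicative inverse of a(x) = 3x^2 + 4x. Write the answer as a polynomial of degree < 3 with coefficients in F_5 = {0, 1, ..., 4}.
a(x)^(-1) ≡ 4x^2 + 3 (mod f(x))

Since f is irreducible over F_5, F_5[x]/(f) is a field and a(x) ≠ 0 has an inverse. Apply the extended Euclidean algorithm to f(x) and a(x) in F_5[x]: f(x) = (2x + 1)·a(x) + (x + 1);  a(x) = (3x + 1)·(x + 1) + (4). The last nonzero remainder is the constant 4 = gcd(f, a) in F_5. Back-substituting through the division chain expresses 4 = s(x)·a(x) + t(x)·f(x) with s(x) ≡ x^2 + 2 (mod f), so (x^2 + 2)·a(x) ≡ 4 (mod f). Multiplying by 4^(-1) ≡ 4 in F_5 gives a(x)^(-1) ≡ 4·(x^2 + 2) ≡ 4x^2 + 3 (mod f). Check: (3x^2 + 4x)·(4x^2 + 3) = 2x^4 + x^3 + 4x^2 + 2x ≡ 1 (mod x^3 + x^2 + 1).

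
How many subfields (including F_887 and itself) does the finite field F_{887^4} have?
F_{887^4} has 3 subfields

The subfields of F_{p^n} are exactly the fields F_{p^d} for d | n (each is the fixed field of the unique index-d subgroup of Gal(F_{p^n}/F_p) ≅ Z/nZ). The divisors of n = 4 are {1, 2, 4}, giving 3 subfields: F_{887^1}, F_{887^2}, F_{887^4}.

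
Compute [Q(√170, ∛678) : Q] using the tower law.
[Q(√170, ∛678) : Q] = 6

Let L = Q(√170, ∛678). Since Q(√170) ⊂ L and [Q(√170):Q] = 2, the tower law gives 2 | [L:Q]. Likewise Q(∛678) ⊂ L with [Q(∛678):Q] = 3 (because 678 is not a perfect cube), so 3 | [L:Q]. As gcd(2,3) = 1, [L:Q] is divisible by 6. Conversely L is generated over Q by √170 and ∛678, so [L:Q] ≤ 2·3 = 6. Therefore [Q(√170, ∛678) : Q] = 6.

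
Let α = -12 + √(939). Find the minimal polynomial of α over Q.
m_α(x) = x^2 + 24x - 795

From α + 12 = √(939), squaring gives (α + 12)^2 = 939, i.e. α^2 + 24α + 144 = 939, so α^2 + 24α - 795 = 0. The discriminant of x^2 + 24x - 795 is (24)^2 - 4·(-795) = 576 + 3180 = 3756, and 4·(939) is not a perfect square in Q since 939 is squarefree and ≠ 1. Hence x^2 + 24x - 795 is irreducible over Q and is the minimal polynomial of α.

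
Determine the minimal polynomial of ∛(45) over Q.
m_α(x) = x^3 - 45

α satisfies α^3 = 45, so x^3 - 45 annihilates α. By the rational root test, a rational root p/q (in lowest terms) of x^3 - 45 would satisfy p^3 = 45 q^3, forcing q = 1 and p^3 = 45; but 45 is not a perfect cube, contradiction. A monic cubic over Q with no rational root is irreducible (any nontrivial factorization would include a linear factor). Hence x^3 - 45 is the minimal polynomial of α, and in particular [Q(α):Q] = 3.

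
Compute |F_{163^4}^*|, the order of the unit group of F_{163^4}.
|F_{163^4}^*| = 705911760

F_{163^4} has 163^4 = 705911761 elements; its multiplicative group consists of all nonzero elements, so |F_{163^4}^*| = 705911761 - 1 = 705911760. (It is cyclic since any finite subgroup of the multiplicative group of a field is cyclic.)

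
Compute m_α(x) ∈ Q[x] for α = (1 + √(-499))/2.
m_α(x) = x^2 - x + 125

From 2α - 1 = √(-499), squaring gives (2α - 1)^2 = -499, i.e. 4α^2 - 4α + 1 = -499, so α^2 - α + (1 + 499)/4 = 0. Since -499 ≡ 1 (mod 4), (1 + 499)/4 = 125 ∈ Z. The polynomial x^2 - x + 125 has discriminant 1 - 4·(125) = -499, which is not a perfect square in Q (d = -499 is squarefree and ≠ 1), so x^2 - x + 125 is irreducible over Q. It is the minimal polynomial of α.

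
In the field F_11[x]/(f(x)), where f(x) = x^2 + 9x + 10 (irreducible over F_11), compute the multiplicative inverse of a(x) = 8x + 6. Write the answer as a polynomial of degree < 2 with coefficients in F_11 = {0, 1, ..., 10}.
a(x)^(-1) ≡ 7x (mod f(x))

Since f is irreducible over F_11, F_11[x]/(f) is a field and a(x) ≠ 0 has an inverse. Apply the extended Euclidean algorithm to f(x) and a(x) in F_11[x]: f(x) = (7x)·a(x) + (10). The last nonzero remainder is the constant 10 = gcd(f, a) in F_11. Back-substituting through the division chain expresses 10 = s(x)·a(x) + t(x)·f(x) with s(x) ≡ 4x (mod f), so (4x)·a(x) ≡ 10 (mod f). Multiplying by 10^(-1) ≡ 10 in F_11 gives a(x)^(-1) ≡ 10·(4x) ≡ 7x (mod f). Check: (8x + 6)·(7x) = x^2 + 9x ≡ 1 (mod x^2 + 9x + 10).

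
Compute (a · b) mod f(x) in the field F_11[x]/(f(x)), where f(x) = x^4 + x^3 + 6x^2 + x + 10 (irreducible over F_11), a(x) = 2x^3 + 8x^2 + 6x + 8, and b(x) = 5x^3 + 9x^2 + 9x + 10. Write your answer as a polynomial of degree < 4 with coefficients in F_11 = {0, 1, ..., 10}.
a · b ≡ 8x^3 + 8x^2 + 3x + 4 (mod f(x))

Multiply in F_11[x]: a(x)·b(x) = (2x^3 + 8x^2 + 6x + 8)·(5x^3 + 9x^2 + 9x + 10) = 10x^6 + 3x^5 + 10x^4 + 10x^3 + 8x^2 + 3. This has degree ≥ 4, so divide by f(x) over F_11: 10x^6 + 3x^5 + 10x^4 + 10x^3 + 8x^2 + 3 = (10x^2 + 4x + 1)·(x^4 + x^3 + 6x^2 + x + 10) + (8x^3 + 8x^2 + 3x + 4). Hence a·b ≡ 8x^3 + 8x^2 + 3x + 4 (mod f). (F_11[x]/(f) is a field with 11^4 = 14641 elements since f is irreducible of degree 4.)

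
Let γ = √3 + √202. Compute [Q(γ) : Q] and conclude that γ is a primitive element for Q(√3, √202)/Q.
[Q(γ) : Q] = 4 (equivalently, Q(γ) = Q(√3, √202))

Obviously Q(γ) ⊆ Q(√3, √202), and [Q(√3, √202):Q] = 4 (since 3, 202 are distinct squarefree integers > 1 with 606 not a perfect square). To show equality we compute the minimal polynomial of γ. From γ = √3 + √202: γ^2 = 3 + 2√(606) + 202 = 205 + 2√(606), so γ^2 - 205 = 2√(606); squaring, (γ^2 - 205)^2 = 4·606, i.e. γ^4 - 410γ^2 + 42025 - 2424 = 0, i.e. γ^4 - 410γ^2 + 39601 = 0. So γ is a root of x^4 - 410x^2 + 39601. This polynomial is irreducible over Q: it has no rational root (each ±√3 ± √202 is irrational), and any factorization into two quadratics over Q would force √(606) ∈ Q (pairing opposite roots) or √3, √202 ∈ Q (other pairings), all impossible. Hence [Q(γ):Q] = 4 = [Q(√3, √202):Q], so Q(γ) = Q(√3, √202).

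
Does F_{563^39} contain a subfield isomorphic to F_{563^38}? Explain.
No: F_{563^38} is not a subfield of F_{563^39}

F_{p^m} embeds in F_{p^n} iff m | n. Here 38 ∤ 39 (since 39 = 1·38 + 1 with remainder 1 ≠ 0), so F_{563^38} is not a subfield of F_{563^39}. Equivalently: if it were, the tower law would give 38 = [F_{563^38}:F_563] dividing [F_{563^39}:F_563] = 39, contradiction.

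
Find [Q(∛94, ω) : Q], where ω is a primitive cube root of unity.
[Q(∛94, ω) : Q] = 6

[Q(∛94):Q] = 3 (min poly x^3 - 94, irreducible since 94 is not a perfect cube). [Q(ω):Q] = 2 (min poly x^2 + x + 1). Since Q(∛94) ⊂ R and ω ∉ R, we have ω ∉ Q(∛94), so x^2 + x + 1 remains irreducible over Q(∛94) and [Q(∛94, ω) : Q(∛94)] = 2. By the tower law, [Q(∛94, ω) : Q] = 3 · 2 = 6. (In fact Q(∛94, ω) is the splitting field of x^3 - 94 over Q.)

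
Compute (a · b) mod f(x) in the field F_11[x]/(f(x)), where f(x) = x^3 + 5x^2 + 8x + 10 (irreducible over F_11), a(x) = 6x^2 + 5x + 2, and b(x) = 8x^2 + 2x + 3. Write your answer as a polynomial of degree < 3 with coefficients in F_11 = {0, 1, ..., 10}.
a · b ≡ 6x^2 + 9x + 5 (mod f(x))

Multiply in F_11[x]: a(x)·b(x) = (6x^2 + 5x + 2)·(8x^2 + 2x + 3) = 4x^4 + 8x^3 + 8x + 6. This has degree ≥ 3, so divide by f(x) over F_11: 4x^4 + 8x^3 + 8x + 6 = (4x + 10)·(x^3 + 5x^2 + 8x + 10) + (6x^2 + 9x + 5). Hence a·b ≡ 6x^2 + 9x + 5 (mod f). (F_11[x]/(f) is a field with 11^3 = 1331 elements since f is irreducible of degree 3.)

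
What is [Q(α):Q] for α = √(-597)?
[Q(α):Q] = 2

[Q(α):Q] equals the degree of the minimal polynomial of α. Here α^2 = -597 and x^2 + 597 is irreducible (d = -597 is squarefree, ≠ 1, hence not a square), so deg(m_α) = 2. Thus [Q(α):Q] = 2.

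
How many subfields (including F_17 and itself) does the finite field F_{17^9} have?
F_{17^9} has 3 subfields

The subfields of F_{p^n} are exactly the fields F_{p^d} for d | n (each is the fixed field of the unique index-d subgroup of Gal(F_{p^n}/F_p) ≅ Z/nZ). The divisors of n = 9 are {1, 3, 9}, giving 3 subfields: F_{17^1}, F_{17^3}, F_{17^9}.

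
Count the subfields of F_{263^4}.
F_{263^4} has 3 subfields

The subfields of F_{p^n} are exactly the fields F_{p^d} for d | n (each is the fixed field of the unique index-d subgroup of Gal(F_{p^n}/F_p) ≅ Z/nZ). The divisors of n = 4 are {1, 2, 4}, giving 3 subfields: F_{263^1}, F_{263^2}, F_{263^4}.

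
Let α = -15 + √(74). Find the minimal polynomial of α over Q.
m_α(x) = x^2 + 30x + 151

From α + 15 = √(74), squaring gives (α + 15)^2 = 74, i.e. α^2 + 30α + 225 = 74, so α^2 + 30α + 151 = 0. The discriminant of x^2 + 30x + 151 is (30)^2 - 4·(151) = 900 - 604 = 296, and 4·(74) is not a perfect square in Q since 74 is squarefree and ≠ 1. Hence x^2 + 30x + 151 is irreducible over Q and is the minimal polynomial of α.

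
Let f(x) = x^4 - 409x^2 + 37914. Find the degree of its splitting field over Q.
[K : Q] = 4

Solving the quadratic in x^2: x^2 = (409 ± √(409^2 - 4·37914))/2 = (409 ± √15625)/2 = (409 ± 125)/2, giving x^2 = 142 or x^2 = 267. So f(x) = (x^2 - 142)(x^2 - 267) and the roots of f are ±√142, ±√267. Hence the splitting field is K = Q(√142, √267). Since 142 and 267 are distinct squarefree integers > 1, their product 37914 is not a perfect square, so √267 ∉ Q(√142). By the tower law [K:Q] = [Q(√142,√267):Q(√142)] · [Q(√142):Q] = 2 · 2 = 4.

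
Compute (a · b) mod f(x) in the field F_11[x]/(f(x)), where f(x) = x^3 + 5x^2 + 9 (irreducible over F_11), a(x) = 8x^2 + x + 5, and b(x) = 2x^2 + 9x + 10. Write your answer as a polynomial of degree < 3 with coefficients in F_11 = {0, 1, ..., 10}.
a · b ≡ 8x^2 + 10x + 5 (mod f(x))

Multiply in F_11[x]: a(x)·b(x) = (8x^2 + x + 5)·(2x^2 + 9x + 10) = 5x^4 + 8x^3 + 6. This has degree ≥ 3, so divide by f(x) over F_11: 5x^4 + 8x^3 + 6 = (5x + 5)·(x^3 + 5x^2 + 9) + (8x^2 + 10x + 5). Hence a·b ≡ 8x^2 + 10x + 5 (mod f). (F_11[x]/(f) is a field with 11^3 = 1331 elements since f is irreducible of degree 3.)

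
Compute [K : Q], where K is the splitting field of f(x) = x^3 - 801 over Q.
[K : Q] = 6

The roots of x^3 - 801 are ∛801, ω∛801, ω^2∛801 where ω = e^(2πi/3) is a primitive cube root of unity, so K = Q(∛801, ω). Now [Q(∛801):Q] = 3 (since 801 is not a perfect cube, x^3 - 801 is irreducible) and [Q(ω):Q] = 2. Both 2 and 3 divide [K:Q], and [K:Q] ≤ 3·2 = 6, so [K:Q] = 6. (Equivalently: Q(∛801) ⊂ R but ω ∉ R, so [K : Q(∛801)] = 2.)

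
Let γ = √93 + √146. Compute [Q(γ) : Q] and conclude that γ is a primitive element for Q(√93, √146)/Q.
[Q(γ) : Q] = 4 (equivalently, Q(γ) = Q(√93, √146))

Obviously Q(γ) ⊆ Q(√93, √146), and [Q(√93, √146):Q] = 4 (since 93, 146 are distinct squarefree integers > 1 with 13578 not a perfect square). To show equality we compute the minimal polynomial of γ. From γ = √93 + √146: γ^2 = 93 + 2√(13578) + 146 = 239 + 2√(13578), so γ^2 - 239 = 2√(13578); squaring, (γ^2 - 239)^2 = 4·13578, i.e. γ^4 - 478γ^2 + 57121 - 54312 = 0, i.e. γ^4 - 478γ^2 + 2809 = 0. So γ is a root of x^4 - 478x^2 + 2809. This polynomial is irreducible over Q: it has no rational root (each ±√93 ± √146 is irrational), and any factorization into two quadratics over Q would force √(13578) ∈ Q (pairing opposite roots) or √93, √146 ∈ Q (other pairings), all impossible. Hence [Q(γ):Q] = 4 = [Q(√93, √146):Q], so Q(γ) = Q(√93, √146).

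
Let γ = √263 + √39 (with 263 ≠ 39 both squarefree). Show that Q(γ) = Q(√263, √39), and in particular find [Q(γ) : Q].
[Q(γ) : Q] = 4 (equivalently, Q(γ) = Q(√263, √39))

Obviously Q(γ) ⊆ Q(√263, √39), and [Q(√263, √39):Q] = 4 (since 263, 39 are distinct squarefree integers > 1 with 10257 not a perfect square). To show equality we compute the minimal polynomial of γ. From γ = √263 + √39: γ^2 = 263 + 2√(10257) + 39 = 302 + 2√(10257), so γ^2 - 302 = 2√(10257); squaring, (γ^2 - 302)^2 = 4·10257, i.e. γ^4 - 604γ^2 + 91204 - 41028 = 0, i.e. γ^4 - 604γ^2 + 50176 = 0. So γ is a root of x^4 - 604x^2 + 50176. This polynomial is irreducible over Q: it has no rational root (each ±√263 ± √39 is irrational), and any factorization into two quadratics over Q would force √(10257) ∈ Q (pairing opposite roots) or √263, √39 ∈ Q (other pairings), all impossible. Hence [Q(γ):Q] = 4 = [Q(√263, √39):Q], so Q(γ) = Q(√263, √39).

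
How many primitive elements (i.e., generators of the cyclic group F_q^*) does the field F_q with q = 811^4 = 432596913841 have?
There are φ(432596913840) = 85837086720 primitive elements

F_q^* is cyclic of order q - 1 = 432596913840. A cyclic group of order m has exactly φ(m) generators. Here m = 432596913840 = 2^4 · 3^4 · 5 · 7 · 13 · 29 · 41 · 617, so the number of primitive elements is φ(432596913840) = 85837086720.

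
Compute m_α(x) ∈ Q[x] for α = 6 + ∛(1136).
m_α(x) = x^3 - 18x^2 + 108x - 1352

Set β = α - 6 = ∛(1136), so β^3 = 1136. Then (α - 6)^3 - 1136 = 0, i.e. α is a root of g(x) = (x - 6)^3 - 1136 = x^3 - 18x^2 + 108x - 1352. Since g(x) = h(x - 6) where h(x) = x^3 - 1136, and h is irreducible over Q (because 1136 is not a perfect cube, so h has no rational root, and a monic cubic with no rational root is irreducible), g is also irreducible (irreducibility is preserved under the substitution x → x - 6). Hence m_α(x) = x^3 - 18x^2 + 108x - 1352.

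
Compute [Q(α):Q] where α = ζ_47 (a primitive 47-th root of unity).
[Q(α):Q] = 46

The minimal polynomial of ζ_47 over Q is the 47-th cyclotomic polynomial Φ_47(x), which is irreducible over Q and has degree φ(47) = 46. Hence [Q(α):Q] = φ(47) = 46.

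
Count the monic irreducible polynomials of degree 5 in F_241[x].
There are 162598003392 monic irreducible polynomials of degree 5 over F_241

Each element of F_{241^5} that lies in no proper subfield is a root of exactly one monic irreducible of degree 5 over F_241, and each such polynomial has 5 distinct roots in F_{241^5}. By Möbius inversion the count is N_241(5) = (1/5) Σ_{d|5} μ(5/d) · 241^d = (1/5)(μ(5)·241^1 + μ(1)·241^5) = 812990016960/5 = 162598003392.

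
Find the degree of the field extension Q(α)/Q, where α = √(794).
[Q(α):Q] = 2

[Q(α):Q] equals the degree of the minimal polynomial of α. Here α^2 = 794 and x^2 - 794 is irreducible (d = 794 is squarefree, ≠ 1, hence not a square), so deg(m_α) = 2. Thus [Q(α):Q] = 2.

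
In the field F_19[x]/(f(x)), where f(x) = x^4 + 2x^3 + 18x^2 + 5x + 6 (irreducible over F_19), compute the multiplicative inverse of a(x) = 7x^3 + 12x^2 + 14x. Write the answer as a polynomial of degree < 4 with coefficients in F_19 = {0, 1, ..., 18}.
a(x)^(-1) ≡ 4x^3 + 13x^2 + 17x (mod f(x))

Since f is irreducible over F_19, F_19[x]/(f) is a field and a(x) ≠ 0 has an inverse. Apply the extended Euclidean algorithm to f(x) and a(x) in F_19[x]: f(x) = (11x + 14)·a(x) + (18x + 6);  a(x) = (12x^2 + 3x + 4)·(18x + 6) + (14). The last nonzero remainder is the constant 14 = gcd(f, a) in F_19. Back-substituting through the division chain expresses 14 = s(x)·a(x) + t(x)·f(x) with s(x) ≡ 18x^3 + 11x^2 + 10x (mod f), so (18x^3 + 11x^2 + 10x)·a(x) ≡ 14 (mod f). Multiplying by 14^(-1) ≡ 15 in F_19 gives a(x)^(-1) ≡ 15·(18x^3 + 11x^2 + 10x) ≡ 4x^3 + 13x^2 + 17x (mod f). Check: (7x^3 + 12x^2 + 14x)·(4x^3 + 13x^2 + 17x) = 9x^6 + 6x^5 + 8x^4 + 6x^3 + 10x^2 ≡ 1 (mod x^4 + 2x^3 + 18x^2 + 5x + 6).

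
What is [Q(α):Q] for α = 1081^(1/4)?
[Q(α):Q] = 4

α is a root of x^4 - 1081. By Eisenstein's criterion at the prime p = 23 (which divides the constant term 1081 but p^2 = 529 does not, since 1081 is squarefree), x^4 - 1081 is irreducible over Q. Hence [Q(α):Q] = 4.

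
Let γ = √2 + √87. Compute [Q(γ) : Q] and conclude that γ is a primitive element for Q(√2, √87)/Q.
[Q(γ) : Q] = 4 (equivalently, Q(γ) = Q(√2, √87))

Obviously Q(γ) ⊆ Q(√2, √87), and [Q(√2, √87):Q] = 4 (since 2, 87 are distinct squarefree integers > 1 with 174 not a perfect square). To show equality we compute the minimal polynomial of γ. From γ = √2 + √87: γ^2 = 2 + 2√(174) + 87 = 89 + 2√(174), so γ^2 - 89 = 2√(174); squaring, (γ^2 - 89)^2 = 4·174, i.e. γ^4 - 178γ^2 + 7921 - 696 = 0, i.e. γ^4 - 178γ^2 + 7225 = 0. So γ is a root of x^4 - 178x^2 + 7225. This polynomial is irreducible over Q: it has no rational root (each ±√2 ± √87 is irrational), and any factorization into two quadratics over Q would force √(174) ∈ Q (pairing opposite roots) or √2, √87 ∈ Q (other pairings), all impossible. Hence [Q(γ):Q] = 4 = [Q(√2, √87):Q], so Q(γ) = Q(√2, √87).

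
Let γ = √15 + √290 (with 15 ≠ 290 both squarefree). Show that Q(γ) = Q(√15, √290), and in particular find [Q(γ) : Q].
[Q(γ) : Q] = 4 (equivalently, Q(γ) = Q(√15, √290))

Obviously Q(γ) ⊆ Q(√15, √290), and [Q(√15, √290):Q] = 4 (since 15, 290 are distinct squarefree integers > 1 with 4350 not a perfect square). To show equality we compute the minimal polynomial of γ. From γ = √15 + √290: γ^2 = 15 + 2√(4350) + 290 = 305 + 2√(4350), so γ^2 - 305 = 2√(4350); squaring, (γ^2 - 305)^2 = 4·4350, i.e. γ^4 - 610γ^2 + 93025 - 17400 = 0, i.e. γ^4 - 610γ^2 + 75625 = 0. So γ is a root of x^4 - 610x^2 + 75625. This polynomial is irreducible over Q: it has no rational root (each ±√15 ± √290 is irrational), and any factorization into two quadratics over Q would force √(4350) ∈ Q (pairing opposite roots) or √15, √290 ∈ Q (other pairings), all impossible. Hence [Q(γ):Q] = 4 = [Q(√15, √290):Q], so Q(γ) = Q(√15, √290).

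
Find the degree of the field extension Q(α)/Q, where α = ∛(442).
[Q(α):Q] = 3

The minimal polynomial of α is x^3 - 442, irreducible over Q since 442 is not a perfect cube (so x^3 - 442 has no rational root). Hence [Q(α):Q] = deg(m_α) = 3.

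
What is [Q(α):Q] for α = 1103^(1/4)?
[Q(α):Q] = 4

α is a root of x^4 - 1103. By Eisenstein's criterion at the prime p = 1103 (which divides the constant term 1103 but p^2 = 1216609 does not, since 1103 is squarefree), x^4 - 1103 is irreducible over Q. Hence [Q(α):Q] = 4.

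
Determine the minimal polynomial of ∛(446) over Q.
m_α(x) = x^3 - 446

α satisfies α^3 = 446, so x^3 - 446 annihilates α. By the rational root test, a rational root p/q (in lowest terms) of x^3 - 446 would satisfy p^3 = 446 q^3, forcing q = 1 and p^3 = 446; but 446 is not a perfect cube, contradiction. A monic cubic over Q with no rational root is irreducible (any nontrivial factorization would include a linear factor). Hence x^3 - 446 is the minimal polynomial of α, and in particular [Q(α):Q] = 3.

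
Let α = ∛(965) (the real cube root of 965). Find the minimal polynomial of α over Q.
m_α(x) = x^3 - 965

α satisfies α^3 = 965, so x^3 - 965 annihilates α. By the rational root test, a rational root p/q (in lowest terms) of x^3 - 965 would satisfy p^3 = 965 q^3, forcing q = 1 and p^3 = 965; but 965 is not a perfect cube, contradiction. A monic cubic over Q with no rational root is irreducible (any nontrivial factorization would include a linear factor). Hence x^3 - 965 is the minimal polynomial of α, and in particular [Q(α):Q] = 3.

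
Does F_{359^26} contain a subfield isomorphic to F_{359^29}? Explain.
No: F_{359^29} is not a subfield of F_{359^26}

F_{p^m} embeds in F_{p^n} iff m | n. Here 29 ∤ 26 (since 26 = 0·29 + 26 with remainder 26 ≠ 0), so F_{359^29} is not a subfield of F_{359^26}. Equivalently: if it were, the tower law would give 29 = [F_{359^29}:F_359] dividing [F_{359^26}:F_359] = 26, contradiction.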